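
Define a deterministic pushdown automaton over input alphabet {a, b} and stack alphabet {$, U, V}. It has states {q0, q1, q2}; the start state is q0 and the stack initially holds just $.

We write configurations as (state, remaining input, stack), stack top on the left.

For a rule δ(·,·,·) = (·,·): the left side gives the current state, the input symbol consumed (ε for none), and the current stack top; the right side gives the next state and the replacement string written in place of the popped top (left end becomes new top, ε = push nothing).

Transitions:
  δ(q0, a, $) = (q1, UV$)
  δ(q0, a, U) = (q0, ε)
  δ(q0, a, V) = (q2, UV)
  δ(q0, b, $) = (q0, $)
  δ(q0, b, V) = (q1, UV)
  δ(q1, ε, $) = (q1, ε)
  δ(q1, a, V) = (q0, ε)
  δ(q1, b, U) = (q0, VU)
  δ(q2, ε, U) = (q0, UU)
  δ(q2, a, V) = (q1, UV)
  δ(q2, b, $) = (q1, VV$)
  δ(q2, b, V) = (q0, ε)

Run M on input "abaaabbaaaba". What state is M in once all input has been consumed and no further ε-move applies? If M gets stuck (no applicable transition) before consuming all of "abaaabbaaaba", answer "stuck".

stuck

(q0, abaaabbaaaba, $)
  read a, top $: go to q1, push UV$ → (q1, baaabbaaaba, UV$)
  read b, top U: go to q0, push VU → (q0, aaabbaaaba, VUV$)
  read a, top V: go to q2, push UV → (q2, aabbaaaba, UVUV$)
  ε-move, top U: go to q0, push UU → (q0, aabbaaaba, UUVUV$)
  read a, top U: go to q0, push ε → (q0, abbaaaba, UVUV$)
  read a, top U: go to q0, push ε → (q0, bbaaaba, VUV$)
  read b, top V: go to q1, push UV → (q1, baaaba, UVUV$)
  read b, top U: go to q0, push VU → (q0, aaaba, VUVUV$)
  read a, top V: go to q2, push UV → (q2, aaba, UVUVUV$)
  ε-move, top U: go to q0, push UU → (q0, aaba, UUVUVUV$)
  read a, top U: go to q0, push ε → (q0, aba, UVUVUV$)
  read a, top U: go to q0, push ε → (q0, ba, VUVUV$)
  read b, top V: go to q1, push UV → (q1, a, UVUVUV$)
No transition for (q1, a, top U); M blocks with input a remaining.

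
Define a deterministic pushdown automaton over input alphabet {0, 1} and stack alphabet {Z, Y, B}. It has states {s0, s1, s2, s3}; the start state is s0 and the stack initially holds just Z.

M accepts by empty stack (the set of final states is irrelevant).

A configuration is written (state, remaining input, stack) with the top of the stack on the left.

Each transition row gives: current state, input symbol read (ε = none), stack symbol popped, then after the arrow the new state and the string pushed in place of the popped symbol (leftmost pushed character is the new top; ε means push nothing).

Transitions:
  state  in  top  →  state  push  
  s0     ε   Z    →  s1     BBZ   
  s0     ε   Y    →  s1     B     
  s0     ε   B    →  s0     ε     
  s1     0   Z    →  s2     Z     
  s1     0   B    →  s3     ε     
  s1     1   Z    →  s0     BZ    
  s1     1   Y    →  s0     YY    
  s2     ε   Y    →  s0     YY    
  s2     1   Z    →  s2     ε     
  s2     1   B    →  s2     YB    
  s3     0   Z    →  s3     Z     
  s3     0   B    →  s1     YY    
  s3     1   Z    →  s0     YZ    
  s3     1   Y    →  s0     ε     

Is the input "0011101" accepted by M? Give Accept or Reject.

(s0, 0011101, Z)
  ε-move, top Z: go to s1, push BBZ → (s1, 0011101, BBZ)
  read 0, top B: go to s3, push ε → (s3, 011101, BZ)
  read 0, top B: go to s1, push YY → (s1, 11101, YYZ)
  read 1, top Y: go to s0, push YY → (s0, 1101, YYYZ)
  ε-move, top Y: go to s1, push B → (s1, 1101, BYYZ)
No transition applies at (s1, 1101, BYYZ); input not fully consumed.

Reject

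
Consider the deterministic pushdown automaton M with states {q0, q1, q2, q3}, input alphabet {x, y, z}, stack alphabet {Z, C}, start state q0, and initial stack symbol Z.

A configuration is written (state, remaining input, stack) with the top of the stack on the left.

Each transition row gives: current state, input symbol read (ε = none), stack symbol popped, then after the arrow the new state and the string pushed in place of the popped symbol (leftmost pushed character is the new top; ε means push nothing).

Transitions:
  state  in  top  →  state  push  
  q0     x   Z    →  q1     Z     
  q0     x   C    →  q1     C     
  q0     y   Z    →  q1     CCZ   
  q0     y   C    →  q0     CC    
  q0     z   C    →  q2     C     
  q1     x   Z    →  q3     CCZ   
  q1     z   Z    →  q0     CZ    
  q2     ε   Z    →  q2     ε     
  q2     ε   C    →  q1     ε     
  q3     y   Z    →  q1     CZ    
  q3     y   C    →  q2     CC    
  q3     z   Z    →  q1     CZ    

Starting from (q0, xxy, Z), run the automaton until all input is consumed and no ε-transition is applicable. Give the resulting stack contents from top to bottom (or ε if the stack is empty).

CCZ

(q0, xxy, Z)
  read x, top Z: go to q1, push Z → (q1, xy, Z)
  read x, top Z: go to q3, push CCZ → (q3, y, CCZ)
  read y, top C: go to q2, push CC → (q2, ε, CCCZ)
  ε-move, top C: go to q1, push ε → (q1, ε, CCZ)
All input consumed in state q1 with stack CCZ.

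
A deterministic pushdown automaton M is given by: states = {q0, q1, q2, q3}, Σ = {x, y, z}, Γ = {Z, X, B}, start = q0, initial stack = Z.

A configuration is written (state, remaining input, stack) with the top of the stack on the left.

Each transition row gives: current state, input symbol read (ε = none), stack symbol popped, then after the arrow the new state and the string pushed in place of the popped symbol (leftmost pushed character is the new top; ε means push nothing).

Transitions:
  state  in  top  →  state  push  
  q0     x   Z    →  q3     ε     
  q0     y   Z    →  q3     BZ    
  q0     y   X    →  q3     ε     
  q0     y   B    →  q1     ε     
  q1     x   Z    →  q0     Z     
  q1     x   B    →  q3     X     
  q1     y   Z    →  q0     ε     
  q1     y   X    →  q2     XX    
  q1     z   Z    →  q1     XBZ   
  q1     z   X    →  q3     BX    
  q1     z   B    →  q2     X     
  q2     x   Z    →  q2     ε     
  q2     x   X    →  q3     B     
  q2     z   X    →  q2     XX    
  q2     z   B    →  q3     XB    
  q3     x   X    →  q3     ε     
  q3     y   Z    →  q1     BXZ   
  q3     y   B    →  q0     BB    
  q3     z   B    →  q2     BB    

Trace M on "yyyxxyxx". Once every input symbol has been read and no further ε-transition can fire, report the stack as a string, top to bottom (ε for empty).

XZ

(q0, yyyxxyxx, Z) ⊢ (q3, yyxxyxx, BZ) ⊢ (q0, yxxyxx, BBZ) ⊢ (q1, xxyxx, BZ) ⊢ (q3, xyxx, XZ) ⊢ (q3, yxx, Z) ⊢ (q1, xx, BXZ) ⊢ (q3, x, XXZ) ⊢ (q3, ε, XZ)
All input consumed in state q3 with stack XZ.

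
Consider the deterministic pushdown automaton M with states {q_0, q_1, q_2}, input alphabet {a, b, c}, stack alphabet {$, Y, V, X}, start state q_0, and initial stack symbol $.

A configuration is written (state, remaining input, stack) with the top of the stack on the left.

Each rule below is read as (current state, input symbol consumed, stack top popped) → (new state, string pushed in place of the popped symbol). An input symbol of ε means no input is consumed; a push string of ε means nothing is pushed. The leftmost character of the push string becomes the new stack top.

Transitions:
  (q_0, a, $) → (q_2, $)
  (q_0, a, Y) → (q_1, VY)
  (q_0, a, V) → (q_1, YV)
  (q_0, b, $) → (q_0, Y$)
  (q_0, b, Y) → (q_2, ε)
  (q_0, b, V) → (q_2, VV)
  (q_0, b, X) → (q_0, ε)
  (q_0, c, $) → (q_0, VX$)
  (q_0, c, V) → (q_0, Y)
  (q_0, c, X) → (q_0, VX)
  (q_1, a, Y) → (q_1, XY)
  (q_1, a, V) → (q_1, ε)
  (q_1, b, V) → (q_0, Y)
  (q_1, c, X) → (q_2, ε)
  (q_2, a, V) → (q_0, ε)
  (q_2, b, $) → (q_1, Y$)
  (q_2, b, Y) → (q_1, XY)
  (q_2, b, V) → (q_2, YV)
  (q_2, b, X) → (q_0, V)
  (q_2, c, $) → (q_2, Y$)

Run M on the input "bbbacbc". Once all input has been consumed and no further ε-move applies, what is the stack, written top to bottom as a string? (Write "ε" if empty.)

(q_0, bbbacbc, $) ⊢ (q_0, bbacbc, Y$) ⊢ (q_2, bacbc, $) ⊢ (q_1, acbc, Y$) ⊢ (q_1, cbc, XY$) ⊢ (q_2, bc, Y$) ⊢ (q_1, c, XY$) ⊢ (q_2, ε, Y$)
All input consumed in state q_2 with stack Y$.

Y$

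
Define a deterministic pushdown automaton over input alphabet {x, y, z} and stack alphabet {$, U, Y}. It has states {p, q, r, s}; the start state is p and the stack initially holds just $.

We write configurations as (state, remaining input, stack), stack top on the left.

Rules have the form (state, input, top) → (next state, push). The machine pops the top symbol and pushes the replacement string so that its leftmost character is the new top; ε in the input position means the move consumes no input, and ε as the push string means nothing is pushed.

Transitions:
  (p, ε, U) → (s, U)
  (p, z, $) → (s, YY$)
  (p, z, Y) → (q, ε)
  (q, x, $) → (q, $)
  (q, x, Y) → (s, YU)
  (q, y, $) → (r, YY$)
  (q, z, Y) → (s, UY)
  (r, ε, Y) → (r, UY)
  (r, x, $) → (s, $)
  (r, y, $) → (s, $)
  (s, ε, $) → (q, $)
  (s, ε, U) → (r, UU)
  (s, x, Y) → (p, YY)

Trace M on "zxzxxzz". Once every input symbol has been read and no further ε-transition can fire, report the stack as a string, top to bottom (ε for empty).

(p, zxzxxzz, $)
  read z, top $: go to s, push YY$ → (s, xzxxzz, YY$)
  read x, top Y: go to p, push YY → (p, zxxzz, YYY$)
  read z, top Y: go to q, push ε → (q, xxzz, YY$)
  read x, top Y: go to s, push YU → (s, xzz, YUY$)
  read x, top Y: go to p, push YY → (p, zz, YYUY$)
  read z, top Y: go to q, push ε → (q, z, YUY$)
  read z, top Y: go to s, push UY → (s, ε, UYUY$)
  ε-move, top U: go to r, push UU → (r, ε, UUYUY$)
All input consumed in state r with stack UUYUY$.

UUYUY$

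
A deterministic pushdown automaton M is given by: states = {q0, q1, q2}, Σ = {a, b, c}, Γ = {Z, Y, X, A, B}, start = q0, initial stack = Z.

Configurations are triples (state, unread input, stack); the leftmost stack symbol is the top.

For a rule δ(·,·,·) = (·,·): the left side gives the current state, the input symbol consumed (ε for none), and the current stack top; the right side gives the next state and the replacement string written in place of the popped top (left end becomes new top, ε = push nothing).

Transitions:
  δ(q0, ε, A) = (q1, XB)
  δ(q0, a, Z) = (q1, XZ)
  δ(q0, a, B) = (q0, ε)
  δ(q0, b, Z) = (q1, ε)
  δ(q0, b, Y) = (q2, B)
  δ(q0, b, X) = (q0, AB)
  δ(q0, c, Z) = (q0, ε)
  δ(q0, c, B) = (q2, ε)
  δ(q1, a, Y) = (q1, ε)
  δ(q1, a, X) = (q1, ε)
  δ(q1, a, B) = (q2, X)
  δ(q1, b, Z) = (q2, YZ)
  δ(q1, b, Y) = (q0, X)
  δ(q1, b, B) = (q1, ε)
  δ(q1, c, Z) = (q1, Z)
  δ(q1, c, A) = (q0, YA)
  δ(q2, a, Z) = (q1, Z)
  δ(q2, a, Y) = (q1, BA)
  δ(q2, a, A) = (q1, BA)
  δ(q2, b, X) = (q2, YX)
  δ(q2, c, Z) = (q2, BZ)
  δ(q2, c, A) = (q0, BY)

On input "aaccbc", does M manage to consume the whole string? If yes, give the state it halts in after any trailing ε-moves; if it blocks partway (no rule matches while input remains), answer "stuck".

(q0, aaccbc, Z)
  read a, top Z: go to q1, push XZ → (q1, accbc, XZ)
  read a, top X: go to q1, push ε → (q1, ccbc, Z)
  read c, top Z: go to q1, push Z → (q1, cbc, Z)
  read c, top Z: go to q1, push Z → (q1, bc, Z)
  read b, top Z: go to q2, push YZ → (q2, c, YZ)
No transition for (q2, c, top Y); M blocks with input c remaining.

stuck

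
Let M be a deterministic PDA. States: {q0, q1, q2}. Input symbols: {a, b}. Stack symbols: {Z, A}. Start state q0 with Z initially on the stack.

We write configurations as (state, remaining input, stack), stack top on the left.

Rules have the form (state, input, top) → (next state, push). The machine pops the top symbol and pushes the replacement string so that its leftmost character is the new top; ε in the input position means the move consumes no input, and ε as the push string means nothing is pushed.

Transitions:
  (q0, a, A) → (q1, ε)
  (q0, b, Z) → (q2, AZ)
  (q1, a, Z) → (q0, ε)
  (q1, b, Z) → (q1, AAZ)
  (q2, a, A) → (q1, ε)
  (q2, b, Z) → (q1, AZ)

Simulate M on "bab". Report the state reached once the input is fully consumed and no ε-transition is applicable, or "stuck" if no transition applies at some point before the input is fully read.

(q0, bab, Z)
  read b, top Z: go to q2, push AZ → (q2, ab, AZ)
  read a, top A: go to q1, push ε → (q1, b, Z)
  read b, top Z: go to q1, push AAZ → (q1, ε, AAZ)
All input consumed; M is in state q1.

q1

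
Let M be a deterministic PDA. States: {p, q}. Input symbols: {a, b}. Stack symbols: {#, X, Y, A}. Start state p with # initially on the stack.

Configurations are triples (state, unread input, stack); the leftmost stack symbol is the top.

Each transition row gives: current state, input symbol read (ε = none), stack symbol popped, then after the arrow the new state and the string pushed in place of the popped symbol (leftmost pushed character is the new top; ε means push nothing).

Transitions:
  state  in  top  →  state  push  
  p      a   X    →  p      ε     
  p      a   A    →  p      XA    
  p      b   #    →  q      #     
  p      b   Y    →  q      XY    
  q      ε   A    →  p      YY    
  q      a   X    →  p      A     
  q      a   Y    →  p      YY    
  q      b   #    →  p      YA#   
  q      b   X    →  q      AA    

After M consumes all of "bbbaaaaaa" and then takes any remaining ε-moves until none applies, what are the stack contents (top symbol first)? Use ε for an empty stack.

XAYA#

(p, bbbaaaaaa, #) ⊢ (q, bbaaaaaa, #) ⊢ (p, baaaaaa, YA#) ⊢ (q, aaaaaa, XYA#) ⊢ (p, aaaaa, AYA#) ⊢ (p, aaaa, XAYA#) ⊢ (p, aaa, AYA#) ⊢ (p, aa, XAYA#) ⊢ (p, a, AYA#) ⊢ (p, ε, XAYA#)
All input consumed in state p with stack XAYA#.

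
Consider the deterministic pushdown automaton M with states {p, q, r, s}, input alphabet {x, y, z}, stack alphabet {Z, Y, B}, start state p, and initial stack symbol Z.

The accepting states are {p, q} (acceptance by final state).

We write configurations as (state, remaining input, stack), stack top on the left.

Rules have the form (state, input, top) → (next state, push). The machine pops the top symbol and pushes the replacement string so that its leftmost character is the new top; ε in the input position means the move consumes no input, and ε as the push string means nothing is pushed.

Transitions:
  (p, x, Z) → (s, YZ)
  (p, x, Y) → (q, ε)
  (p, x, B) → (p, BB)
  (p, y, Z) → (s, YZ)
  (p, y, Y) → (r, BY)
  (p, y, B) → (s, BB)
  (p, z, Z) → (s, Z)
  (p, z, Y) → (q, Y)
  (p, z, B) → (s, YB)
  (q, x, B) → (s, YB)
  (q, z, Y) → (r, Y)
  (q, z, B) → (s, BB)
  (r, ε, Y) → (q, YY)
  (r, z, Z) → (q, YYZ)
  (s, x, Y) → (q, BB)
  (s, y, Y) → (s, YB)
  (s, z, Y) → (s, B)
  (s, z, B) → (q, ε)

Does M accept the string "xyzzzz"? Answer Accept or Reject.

Accept

(p, xyzzzz, Z) ⊢ (s, yzzzz, YZ) ⊢ (s, zzzz, YBZ) ⊢ (s, zzz, BBZ) ⊢ (q, zz, BZ) ⊢ (s, z, BBZ) ⊢ (q, ε, BZ)
All input consumed; state q ∈ F.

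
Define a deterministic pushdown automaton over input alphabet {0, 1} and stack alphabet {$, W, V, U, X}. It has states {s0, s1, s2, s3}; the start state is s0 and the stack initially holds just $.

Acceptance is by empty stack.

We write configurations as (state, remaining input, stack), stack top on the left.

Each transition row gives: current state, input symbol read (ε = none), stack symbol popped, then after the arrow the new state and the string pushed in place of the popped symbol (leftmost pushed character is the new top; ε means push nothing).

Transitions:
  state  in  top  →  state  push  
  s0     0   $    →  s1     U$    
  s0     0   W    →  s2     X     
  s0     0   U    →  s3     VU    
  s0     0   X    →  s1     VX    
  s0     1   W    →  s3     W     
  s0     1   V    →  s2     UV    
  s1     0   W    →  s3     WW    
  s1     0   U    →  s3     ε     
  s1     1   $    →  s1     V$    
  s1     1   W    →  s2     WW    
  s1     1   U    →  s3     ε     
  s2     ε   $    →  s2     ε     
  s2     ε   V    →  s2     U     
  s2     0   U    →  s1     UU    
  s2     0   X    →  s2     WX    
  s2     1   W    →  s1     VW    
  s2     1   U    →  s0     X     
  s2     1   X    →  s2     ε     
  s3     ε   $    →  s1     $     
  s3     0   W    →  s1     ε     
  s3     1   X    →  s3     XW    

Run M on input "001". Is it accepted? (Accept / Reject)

Reject

(s0, 001, $) ⊢ (s1, 01, U$) ⊢ (s3, 1, $) ⊢ (s1, 1, $) ⊢ (s1, ε, V$)
All input consumed; stack is V$, not empty, and no further ε-move applies.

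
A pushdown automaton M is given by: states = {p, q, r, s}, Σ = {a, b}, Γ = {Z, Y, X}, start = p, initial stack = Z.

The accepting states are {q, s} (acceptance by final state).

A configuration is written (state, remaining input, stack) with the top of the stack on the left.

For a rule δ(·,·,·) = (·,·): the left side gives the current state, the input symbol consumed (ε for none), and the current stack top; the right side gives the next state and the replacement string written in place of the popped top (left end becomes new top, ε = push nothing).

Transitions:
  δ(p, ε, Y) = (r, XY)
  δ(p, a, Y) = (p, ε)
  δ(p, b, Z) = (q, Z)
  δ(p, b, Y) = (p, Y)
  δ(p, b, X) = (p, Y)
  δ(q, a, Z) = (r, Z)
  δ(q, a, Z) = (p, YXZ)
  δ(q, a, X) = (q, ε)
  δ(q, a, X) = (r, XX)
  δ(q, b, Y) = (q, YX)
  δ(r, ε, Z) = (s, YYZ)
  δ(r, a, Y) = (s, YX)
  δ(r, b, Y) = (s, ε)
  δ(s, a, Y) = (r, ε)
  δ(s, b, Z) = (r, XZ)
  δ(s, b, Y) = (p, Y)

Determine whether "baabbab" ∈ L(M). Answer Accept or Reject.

One accepting computation: (p, baabbab, Z) ⊢ (q, aabbab, Z) ⊢ (p, abbab, YXZ) ⊢ (p, bbab, XZ) ⊢ (p, bab, YZ) ⊢ (p, ab, YZ) ⊢ (p, b, Z) ⊢ (q, ε, Z)
All input consumed and state q ∈ F.

Accept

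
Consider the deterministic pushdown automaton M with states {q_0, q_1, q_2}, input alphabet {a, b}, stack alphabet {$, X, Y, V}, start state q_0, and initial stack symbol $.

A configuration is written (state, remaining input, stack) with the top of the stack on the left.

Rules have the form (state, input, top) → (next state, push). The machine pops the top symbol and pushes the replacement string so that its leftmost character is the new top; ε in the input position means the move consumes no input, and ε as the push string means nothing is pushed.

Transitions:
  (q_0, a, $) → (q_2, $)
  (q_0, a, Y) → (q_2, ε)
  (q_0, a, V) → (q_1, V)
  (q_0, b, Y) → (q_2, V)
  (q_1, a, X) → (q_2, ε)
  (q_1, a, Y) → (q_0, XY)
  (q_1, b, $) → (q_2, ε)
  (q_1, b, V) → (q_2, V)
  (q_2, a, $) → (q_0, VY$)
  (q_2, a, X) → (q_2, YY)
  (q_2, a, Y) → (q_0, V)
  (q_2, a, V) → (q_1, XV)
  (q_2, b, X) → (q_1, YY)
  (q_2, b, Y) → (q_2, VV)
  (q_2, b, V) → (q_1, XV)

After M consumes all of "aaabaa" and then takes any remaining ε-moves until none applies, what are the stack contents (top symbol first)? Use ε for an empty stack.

VY$

(q_0, aaabaa, $) ⊢ (q_2, aabaa, $) ⊢ (q_0, abaa, VY$) ⊢ (q_1, baa, VY$) ⊢ (q_2, aa, VY$) ⊢ (q_1, a, XVY$) ⊢ (q_2, ε, VY$)
All input consumed in state q_2 with stack VY$.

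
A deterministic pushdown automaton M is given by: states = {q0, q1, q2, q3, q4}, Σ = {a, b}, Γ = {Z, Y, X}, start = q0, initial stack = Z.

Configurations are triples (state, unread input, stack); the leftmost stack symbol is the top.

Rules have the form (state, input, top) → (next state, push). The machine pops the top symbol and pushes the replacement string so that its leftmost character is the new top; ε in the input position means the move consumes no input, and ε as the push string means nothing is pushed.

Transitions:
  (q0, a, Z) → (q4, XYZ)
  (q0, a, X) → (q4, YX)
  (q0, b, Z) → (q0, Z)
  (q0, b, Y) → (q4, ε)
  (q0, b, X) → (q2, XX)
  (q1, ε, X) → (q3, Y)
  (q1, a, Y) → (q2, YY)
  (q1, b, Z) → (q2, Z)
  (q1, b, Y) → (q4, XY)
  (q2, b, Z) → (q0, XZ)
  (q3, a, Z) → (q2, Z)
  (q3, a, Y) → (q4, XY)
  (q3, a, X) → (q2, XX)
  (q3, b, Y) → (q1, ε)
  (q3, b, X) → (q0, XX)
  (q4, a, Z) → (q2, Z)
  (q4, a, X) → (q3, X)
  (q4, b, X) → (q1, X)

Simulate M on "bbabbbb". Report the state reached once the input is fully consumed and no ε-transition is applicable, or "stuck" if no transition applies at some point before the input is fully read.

(q0, bbabbbb, Z)
  read b, top Z: go to q0, push Z → (q0, babbbb, Z)
  read b, top Z: go to q0, push Z → (q0, abbbb, Z)
  read a, top Z: go to q4, push XYZ → (q4, bbbb, XYZ)
  read b, top X: go to q1, push X → (q1, bbb, XYZ)
  ε-move, top X: go to q3, push Y → (q3, bbb, YYZ)
  read b, top Y: go to q1, push ε → (q1, bb, YZ)
  read b, top Y: go to q4, push XY → (q4, b, XYZ)
  read b, top X: go to q1, push X → (q1, ε, XYZ)
  ε-move, top X: go to q3, push Y → (q3, ε, YYZ)
All input consumed; M is in state q3.

q3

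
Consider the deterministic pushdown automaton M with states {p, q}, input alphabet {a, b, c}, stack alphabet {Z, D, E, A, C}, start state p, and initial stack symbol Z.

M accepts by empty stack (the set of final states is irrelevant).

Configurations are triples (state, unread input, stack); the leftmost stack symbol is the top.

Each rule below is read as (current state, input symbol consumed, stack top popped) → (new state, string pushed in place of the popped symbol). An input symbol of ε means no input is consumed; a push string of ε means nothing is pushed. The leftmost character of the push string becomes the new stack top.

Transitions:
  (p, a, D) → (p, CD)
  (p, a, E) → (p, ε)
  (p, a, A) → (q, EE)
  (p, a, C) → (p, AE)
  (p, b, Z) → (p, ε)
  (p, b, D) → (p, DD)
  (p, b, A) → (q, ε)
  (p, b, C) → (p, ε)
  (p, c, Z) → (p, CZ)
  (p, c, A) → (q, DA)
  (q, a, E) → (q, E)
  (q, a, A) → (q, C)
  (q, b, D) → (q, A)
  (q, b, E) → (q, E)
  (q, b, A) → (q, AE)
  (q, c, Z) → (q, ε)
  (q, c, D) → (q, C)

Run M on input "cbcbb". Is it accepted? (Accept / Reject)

Accept

(p, cbcbb, Z) ⊢ (p, bcbb, CZ) ⊢ (p, cbb, Z) ⊢ (p, bb, CZ) ⊢ (p, b, Z) ⊢ (p, ε, ε)
All input consumed and the stack is empty.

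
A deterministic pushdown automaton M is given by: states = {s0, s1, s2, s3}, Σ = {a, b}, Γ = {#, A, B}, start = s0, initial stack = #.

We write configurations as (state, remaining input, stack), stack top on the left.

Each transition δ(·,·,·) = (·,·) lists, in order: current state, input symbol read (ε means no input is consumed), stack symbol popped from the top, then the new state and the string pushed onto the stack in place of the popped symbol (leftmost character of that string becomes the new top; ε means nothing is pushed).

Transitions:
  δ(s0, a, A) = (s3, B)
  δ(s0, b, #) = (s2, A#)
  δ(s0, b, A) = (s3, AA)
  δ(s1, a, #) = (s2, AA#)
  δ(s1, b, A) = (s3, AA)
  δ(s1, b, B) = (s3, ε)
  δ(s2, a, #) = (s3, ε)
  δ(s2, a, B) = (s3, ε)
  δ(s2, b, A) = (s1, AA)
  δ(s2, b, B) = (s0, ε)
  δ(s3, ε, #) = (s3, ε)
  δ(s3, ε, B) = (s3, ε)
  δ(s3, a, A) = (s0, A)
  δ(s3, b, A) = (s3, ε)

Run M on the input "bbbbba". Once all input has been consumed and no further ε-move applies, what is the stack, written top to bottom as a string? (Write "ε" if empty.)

A#

(s0, bbbbba, #)
  read b, top #: go to s2, push A# → (s2, bbbba, A#)
  read b, top A: go to s1, push AA → (s1, bbba, AA#)
  read b, top A: go to s3, push AA → (s3, bba, AAA#)
  read b, top A: go to s3, push ε → (s3, ba, AA#)
  read b, top A: go to s3, push ε → (s3, a, A#)
  read a, top A: go to s0, push A → (s0, ε, A#)
All input consumed in state s0 with stack A#.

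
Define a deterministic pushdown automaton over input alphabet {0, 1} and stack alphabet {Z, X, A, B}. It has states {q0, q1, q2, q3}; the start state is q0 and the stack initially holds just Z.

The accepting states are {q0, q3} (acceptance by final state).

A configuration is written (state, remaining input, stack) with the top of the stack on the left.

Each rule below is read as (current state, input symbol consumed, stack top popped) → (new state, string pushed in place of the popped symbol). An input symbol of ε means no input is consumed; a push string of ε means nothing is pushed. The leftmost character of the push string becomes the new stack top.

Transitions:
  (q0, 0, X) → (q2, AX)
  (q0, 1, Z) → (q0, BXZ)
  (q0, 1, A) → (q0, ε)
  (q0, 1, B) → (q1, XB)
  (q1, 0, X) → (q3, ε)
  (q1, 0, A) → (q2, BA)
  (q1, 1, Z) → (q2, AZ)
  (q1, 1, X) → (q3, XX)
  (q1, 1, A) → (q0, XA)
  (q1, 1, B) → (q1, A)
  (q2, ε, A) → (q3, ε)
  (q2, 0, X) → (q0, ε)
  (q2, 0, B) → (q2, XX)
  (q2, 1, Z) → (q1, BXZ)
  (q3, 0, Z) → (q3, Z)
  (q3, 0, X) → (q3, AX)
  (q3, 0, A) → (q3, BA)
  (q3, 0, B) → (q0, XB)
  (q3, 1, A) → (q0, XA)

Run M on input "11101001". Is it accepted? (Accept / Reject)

(q0, 11101001, Z) ⊢ (q0, 1101001, BXZ) ⊢ (q1, 101001, XBXZ) ⊢ (q3, 01001, XXBXZ) ⊢ (q3, 1001, AXXBXZ) ⊢ (q0, 001, XAXXBXZ) ⊢ (q2, 01, AXAXXBXZ) ⊢ (q3, 01, XAXXBXZ) ⊢ (q3, 1, AXAXXBXZ) ⊢ (q0, ε, XAXAXXBXZ)
All input consumed; state q0 ∈ F.

Accept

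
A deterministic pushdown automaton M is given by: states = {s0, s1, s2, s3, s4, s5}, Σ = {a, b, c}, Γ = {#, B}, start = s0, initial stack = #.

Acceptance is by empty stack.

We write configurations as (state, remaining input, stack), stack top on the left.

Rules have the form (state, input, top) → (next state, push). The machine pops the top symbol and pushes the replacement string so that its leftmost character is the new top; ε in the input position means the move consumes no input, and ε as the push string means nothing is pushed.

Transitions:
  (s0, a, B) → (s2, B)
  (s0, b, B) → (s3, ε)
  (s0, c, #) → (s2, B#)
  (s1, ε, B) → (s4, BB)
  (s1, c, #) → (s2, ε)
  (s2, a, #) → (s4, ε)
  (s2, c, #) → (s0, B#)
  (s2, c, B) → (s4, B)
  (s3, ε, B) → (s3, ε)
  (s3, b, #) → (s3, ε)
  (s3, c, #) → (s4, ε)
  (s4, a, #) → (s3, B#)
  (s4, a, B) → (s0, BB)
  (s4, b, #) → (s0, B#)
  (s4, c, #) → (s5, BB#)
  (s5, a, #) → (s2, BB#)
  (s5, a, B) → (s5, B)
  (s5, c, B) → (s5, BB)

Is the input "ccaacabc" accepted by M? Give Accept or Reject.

Accept

(s0, ccaacabc, #) ⊢ (s2, caacabc, B#) ⊢ (s4, aacabc, B#) ⊢ (s0, acabc, BB#) ⊢ (s2, cabc, BB#) ⊢ (s4, abc, BB#) ⊢ (s0, bc, BBB#) ⊢ (s3, c, BB#) ⊢ (s3, c, B#) ⊢ (s3, c, #) ⊢ (s4, ε, ε)
All input consumed and the stack is empty.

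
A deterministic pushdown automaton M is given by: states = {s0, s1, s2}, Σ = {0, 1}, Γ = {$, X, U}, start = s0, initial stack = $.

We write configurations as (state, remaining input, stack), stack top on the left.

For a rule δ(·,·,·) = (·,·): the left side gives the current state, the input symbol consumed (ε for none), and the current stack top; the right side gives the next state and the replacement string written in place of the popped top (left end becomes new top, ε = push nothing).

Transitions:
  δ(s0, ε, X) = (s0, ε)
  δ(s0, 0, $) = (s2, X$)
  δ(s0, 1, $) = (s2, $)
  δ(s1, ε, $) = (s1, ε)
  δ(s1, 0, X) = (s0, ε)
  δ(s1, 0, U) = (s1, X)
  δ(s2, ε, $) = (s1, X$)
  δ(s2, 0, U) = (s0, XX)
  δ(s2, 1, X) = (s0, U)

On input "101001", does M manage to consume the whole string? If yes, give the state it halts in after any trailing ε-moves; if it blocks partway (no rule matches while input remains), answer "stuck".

s0

(s0, 101001, $)
  read 1, top $: go to s2, push $ → (s2, 01001, $)
  ε-move, top $: go to s1, push X$ → (s1, 01001, X$)
  read 0, top X: go to s0, push ε → (s0, 1001, $)
  read 1, top $: go to s2, push $ → (s2, 001, $)
  ε-move, top $: go to s1, push X$ → (s1, 001, X$)
  read 0, top X: go to s0, push ε → (s0, 01, $)
  read 0, top $: go to s2, push X$ → (s2, 1, X$)
  read 1, top X: go to s0, push U → (s0, ε, U$)
All input consumed; M is in state s0.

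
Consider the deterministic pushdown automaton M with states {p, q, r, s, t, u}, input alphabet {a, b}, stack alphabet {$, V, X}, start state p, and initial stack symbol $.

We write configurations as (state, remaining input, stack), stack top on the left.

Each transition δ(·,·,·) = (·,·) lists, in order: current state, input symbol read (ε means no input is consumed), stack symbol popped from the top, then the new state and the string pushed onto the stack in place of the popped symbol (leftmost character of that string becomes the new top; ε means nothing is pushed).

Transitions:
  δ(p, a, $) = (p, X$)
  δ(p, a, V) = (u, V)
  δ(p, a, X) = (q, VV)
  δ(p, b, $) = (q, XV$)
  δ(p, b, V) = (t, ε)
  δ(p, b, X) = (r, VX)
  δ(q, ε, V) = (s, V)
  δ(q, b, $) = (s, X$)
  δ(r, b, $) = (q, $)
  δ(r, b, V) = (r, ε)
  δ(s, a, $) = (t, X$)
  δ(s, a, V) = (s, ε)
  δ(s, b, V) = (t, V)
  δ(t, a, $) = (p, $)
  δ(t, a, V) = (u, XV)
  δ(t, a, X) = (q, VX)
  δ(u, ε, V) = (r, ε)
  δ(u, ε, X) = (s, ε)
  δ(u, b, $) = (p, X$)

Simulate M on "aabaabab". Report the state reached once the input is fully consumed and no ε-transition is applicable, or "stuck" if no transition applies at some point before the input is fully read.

t

(p, aabaabab, $)
  read a, top $: go to p, push X$ → (p, abaabab, X$)
  read a, top X: go to q, push VV → (q, baabab, VV$)
  ε-move, top V: go to s, push V → (s, baabab, VV$)
  read b, top V: go to t, push V → (t, aabab, VV$)
  read a, top V: go to u, push XV → (u, abab, XVV$)
  ε-move, top X: go to s, push ε → (s, abab, VV$)
  read a, top V: go to s, push ε → (s, bab, V$)
  read b, top V: go to t, push V → (t, ab, V$)
  read a, top V: go to u, push XV → (u, b, XV$)
  ε-move, top X: go to s, push ε → (s, b, V$)
  read b, top V: go to t, push V → (t, ε, V$)
All input consumed; M is in state t.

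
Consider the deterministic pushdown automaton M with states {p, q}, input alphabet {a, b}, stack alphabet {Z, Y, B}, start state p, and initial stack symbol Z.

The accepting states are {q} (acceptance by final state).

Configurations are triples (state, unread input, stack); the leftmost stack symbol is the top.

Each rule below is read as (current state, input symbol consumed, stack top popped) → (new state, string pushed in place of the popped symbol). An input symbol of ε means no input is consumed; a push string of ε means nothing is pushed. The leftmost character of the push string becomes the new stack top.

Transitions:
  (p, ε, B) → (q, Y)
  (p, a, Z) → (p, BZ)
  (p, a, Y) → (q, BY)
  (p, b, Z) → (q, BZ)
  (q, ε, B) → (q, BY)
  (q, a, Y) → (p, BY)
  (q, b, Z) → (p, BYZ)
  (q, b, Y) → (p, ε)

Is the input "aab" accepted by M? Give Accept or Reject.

Reject

(p, aab, Z)
  read a, top Z: go to p, push BZ → (p, ab, BZ)
  ε-move, top B: go to q, push Y → (q, ab, YZ)
  read a, top Y: go to p, push BY → (p, b, BYZ)
  ε-move, top B: go to q, push Y → (q, b, YYZ)
  read b, top Y: go to p, push ε → (p, ε, YZ)
All input consumed; state p ∉ F and no further ε-move applies.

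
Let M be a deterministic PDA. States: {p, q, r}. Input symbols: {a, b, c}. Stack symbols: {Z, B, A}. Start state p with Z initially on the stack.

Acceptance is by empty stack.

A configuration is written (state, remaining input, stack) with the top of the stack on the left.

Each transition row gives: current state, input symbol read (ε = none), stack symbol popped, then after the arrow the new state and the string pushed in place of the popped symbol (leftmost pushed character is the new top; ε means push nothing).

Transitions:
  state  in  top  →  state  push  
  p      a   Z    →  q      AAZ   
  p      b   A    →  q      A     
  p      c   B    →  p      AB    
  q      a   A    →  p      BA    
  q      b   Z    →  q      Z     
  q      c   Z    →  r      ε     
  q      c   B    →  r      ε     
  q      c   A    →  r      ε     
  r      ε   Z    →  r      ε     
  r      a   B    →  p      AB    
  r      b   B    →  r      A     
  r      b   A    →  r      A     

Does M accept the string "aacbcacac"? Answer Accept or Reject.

Reject

(p, aacbcacac, Z)
  read a, top Z: go to q, push AAZ → (q, acbcacac, AAZ)
  read a, top A: go to p, push BA → (p, cbcacac, BAAZ)
  read c, top B: go to p, push AB → (p, bcacac, ABAAZ)
  read b, top A: go to q, push A → (q, cacac, ABAAZ)
  read c, top A: go to r, push ε → (r, acac, BAAZ)
  read a, top B: go to p, push AB → (p, cac, ABAAZ)
No transition applies at (p, cac, ABAAZ); input not fully consumed.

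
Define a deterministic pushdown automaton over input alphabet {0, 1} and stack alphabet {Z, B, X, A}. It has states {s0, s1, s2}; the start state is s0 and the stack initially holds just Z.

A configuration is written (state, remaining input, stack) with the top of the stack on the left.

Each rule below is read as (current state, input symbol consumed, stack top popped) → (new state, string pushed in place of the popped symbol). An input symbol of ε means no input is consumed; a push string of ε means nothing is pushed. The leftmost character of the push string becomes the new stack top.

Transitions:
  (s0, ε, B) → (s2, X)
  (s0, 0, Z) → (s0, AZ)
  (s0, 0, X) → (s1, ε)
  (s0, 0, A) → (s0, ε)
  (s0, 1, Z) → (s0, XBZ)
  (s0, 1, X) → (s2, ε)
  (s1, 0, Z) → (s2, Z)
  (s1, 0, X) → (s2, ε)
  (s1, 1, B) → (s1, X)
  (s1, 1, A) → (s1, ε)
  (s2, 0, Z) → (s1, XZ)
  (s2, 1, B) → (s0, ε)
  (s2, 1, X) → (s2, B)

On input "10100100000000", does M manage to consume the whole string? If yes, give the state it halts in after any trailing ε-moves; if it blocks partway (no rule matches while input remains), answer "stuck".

(s0, 10100100000000, Z)
  read 1, top Z: go to s0, push XBZ → (s0, 0100100000000, XBZ)
  read 0, top X: go to s1, push ε → (s1, 100100000000, BZ)
  read 1, top B: go to s1, push X → (s1, 00100000000, XZ)
  read 0, top X: go to s2, push ε → (s2, 0100000000, Z)
  read 0, top Z: go to s1, push XZ → (s1, 100000000, XZ)
No transition for (s1, 1, top X); M blocks with input 100000000 remaining.

stuck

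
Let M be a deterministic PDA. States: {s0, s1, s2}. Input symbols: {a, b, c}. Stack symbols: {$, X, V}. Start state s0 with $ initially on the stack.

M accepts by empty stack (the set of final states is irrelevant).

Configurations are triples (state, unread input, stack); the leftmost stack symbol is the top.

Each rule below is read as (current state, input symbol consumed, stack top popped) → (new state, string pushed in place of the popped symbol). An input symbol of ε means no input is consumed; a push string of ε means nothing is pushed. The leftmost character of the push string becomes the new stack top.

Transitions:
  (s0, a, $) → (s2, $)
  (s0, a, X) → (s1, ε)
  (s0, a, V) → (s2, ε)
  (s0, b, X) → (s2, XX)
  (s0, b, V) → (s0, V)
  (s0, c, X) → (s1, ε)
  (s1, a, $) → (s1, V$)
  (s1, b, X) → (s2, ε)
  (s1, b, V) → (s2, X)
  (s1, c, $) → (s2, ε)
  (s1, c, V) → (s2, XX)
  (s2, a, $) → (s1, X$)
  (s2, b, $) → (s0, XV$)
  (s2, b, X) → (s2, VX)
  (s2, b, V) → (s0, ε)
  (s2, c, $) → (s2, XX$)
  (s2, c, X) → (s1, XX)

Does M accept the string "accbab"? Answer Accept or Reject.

(s0, accbab, $)
  read a, top $: go to s2, push $ → (s2, ccbab, $)
  read c, top $: go to s2, push XX$ → (s2, cbab, XX$)
  read c, top X: go to s1, push XX → (s1, bab, XXX$)
  read b, top X: go to s2, push ε → (s2, ab, XX$)
No transition applies at (s2, ab, XX$); input not fully consumed.

Reject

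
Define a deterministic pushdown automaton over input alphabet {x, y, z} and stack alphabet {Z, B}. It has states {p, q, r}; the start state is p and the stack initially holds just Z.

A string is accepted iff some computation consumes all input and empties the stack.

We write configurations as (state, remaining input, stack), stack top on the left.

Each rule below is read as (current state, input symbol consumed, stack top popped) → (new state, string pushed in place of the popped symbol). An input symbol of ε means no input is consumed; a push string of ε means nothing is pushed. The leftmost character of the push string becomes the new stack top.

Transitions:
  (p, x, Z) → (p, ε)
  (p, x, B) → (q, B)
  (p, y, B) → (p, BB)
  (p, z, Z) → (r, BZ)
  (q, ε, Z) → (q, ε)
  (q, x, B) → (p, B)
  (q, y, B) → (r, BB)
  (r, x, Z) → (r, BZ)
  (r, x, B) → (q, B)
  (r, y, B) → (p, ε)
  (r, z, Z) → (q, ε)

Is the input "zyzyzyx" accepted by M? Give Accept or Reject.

Accept

(p, zyzyzyx, Z) ⊢ (r, yzyzyx, BZ) ⊢ (p, zyzyx, Z) ⊢ (r, yzyx, BZ) ⊢ (p, zyx, Z) ⊢ (r, yx, BZ) ⊢ (p, x, Z) ⊢ (p, ε, ε)
All input consumed and the stack is empty.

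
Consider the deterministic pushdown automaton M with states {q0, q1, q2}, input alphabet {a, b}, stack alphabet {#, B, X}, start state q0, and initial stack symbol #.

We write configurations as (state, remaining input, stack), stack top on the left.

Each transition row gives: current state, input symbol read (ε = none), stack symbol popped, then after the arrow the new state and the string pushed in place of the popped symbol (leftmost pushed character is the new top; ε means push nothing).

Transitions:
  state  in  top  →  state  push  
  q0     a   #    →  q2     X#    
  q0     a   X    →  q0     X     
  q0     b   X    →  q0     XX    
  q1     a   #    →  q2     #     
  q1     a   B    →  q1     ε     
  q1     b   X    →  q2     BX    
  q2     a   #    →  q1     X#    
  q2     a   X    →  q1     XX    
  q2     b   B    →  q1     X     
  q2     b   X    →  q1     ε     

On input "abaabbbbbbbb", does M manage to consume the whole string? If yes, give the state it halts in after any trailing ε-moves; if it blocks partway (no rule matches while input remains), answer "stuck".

(q0, abaabbbbbbbb, #)
  read a, top #: go to q2, push X# → (q2, baabbbbbbbb, X#)
  read b, top X: go to q1, push ε → (q1, aabbbbbbbb, #)
  read a, top #: go to q2, push # → (q2, abbbbbbbb, #)
  read a, top #: go to q1, push X# → (q1, bbbbbbbb, X#)
  read b, top X: go to q2, push BX → (q2, bbbbbbb, BX#)
  read b, top B: go to q1, push X → (q1, bbbbbb, XX#)
  read b, top X: go to q2, push BX → (q2, bbbbb, BXX#)
  read b, top B: go to q1, push X → (q1, bbbb, XXX#)
  read b, top X: go to q2, push BX → (q2, bbb, BXXX#)
  read b, top B: go to q1, push X → (q1, bb, XXXX#)
  read b, top X: go to q2, push BX → (q2, b, BXXXX#)
  read b, top B: go to q1, push X → (q1, ε, XXXXX#)
All input consumed; M is in state q1.

q1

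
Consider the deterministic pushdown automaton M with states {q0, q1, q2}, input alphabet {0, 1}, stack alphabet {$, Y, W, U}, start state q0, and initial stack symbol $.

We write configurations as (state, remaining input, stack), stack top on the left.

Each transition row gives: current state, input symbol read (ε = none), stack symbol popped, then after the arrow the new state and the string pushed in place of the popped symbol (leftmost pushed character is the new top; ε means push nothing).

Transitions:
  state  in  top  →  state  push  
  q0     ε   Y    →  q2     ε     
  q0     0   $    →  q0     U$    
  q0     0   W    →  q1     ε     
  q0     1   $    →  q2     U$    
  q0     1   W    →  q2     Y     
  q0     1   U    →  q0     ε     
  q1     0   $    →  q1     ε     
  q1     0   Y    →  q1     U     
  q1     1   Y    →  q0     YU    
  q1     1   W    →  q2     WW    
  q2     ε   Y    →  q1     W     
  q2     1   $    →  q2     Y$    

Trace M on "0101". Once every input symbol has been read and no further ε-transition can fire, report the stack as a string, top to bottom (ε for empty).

(q0, 0101, $)
  read 0, top $: go to q0, push U$ → (q0, 101, U$)
  read 1, top U: go to q0, push ε → (q0, 01, $)
  read 0, top $: go to q0, push U$ → (q0, 1, U$)
  read 1, top U: go to q0, push ε → (q0, ε, $)
All input consumed in state q0 with stack $.

$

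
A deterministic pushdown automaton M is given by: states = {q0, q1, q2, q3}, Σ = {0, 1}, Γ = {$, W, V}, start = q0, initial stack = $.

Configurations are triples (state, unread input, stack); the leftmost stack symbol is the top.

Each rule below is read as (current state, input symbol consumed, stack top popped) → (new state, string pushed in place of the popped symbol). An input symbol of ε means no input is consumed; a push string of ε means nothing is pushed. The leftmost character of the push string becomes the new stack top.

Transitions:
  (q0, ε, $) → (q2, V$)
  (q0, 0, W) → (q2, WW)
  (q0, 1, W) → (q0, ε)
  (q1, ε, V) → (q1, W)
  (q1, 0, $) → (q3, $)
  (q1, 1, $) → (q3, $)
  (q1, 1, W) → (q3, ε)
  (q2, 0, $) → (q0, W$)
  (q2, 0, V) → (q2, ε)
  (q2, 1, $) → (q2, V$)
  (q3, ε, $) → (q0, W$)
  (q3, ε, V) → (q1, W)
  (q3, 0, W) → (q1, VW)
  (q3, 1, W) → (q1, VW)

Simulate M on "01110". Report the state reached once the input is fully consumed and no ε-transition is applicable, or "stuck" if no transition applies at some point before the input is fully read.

stuck

(q0, 01110, $)
  ε-move, top $: go to q2, push V$ → (q2, 01110, V$)
  read 0, top V: go to q2, push ε → (q2, 1110, $)
  read 1, top $: go to q2, push V$ → (q2, 110, V$)
No transition for (q2, 1, top V); M blocks with input 110 remaining.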